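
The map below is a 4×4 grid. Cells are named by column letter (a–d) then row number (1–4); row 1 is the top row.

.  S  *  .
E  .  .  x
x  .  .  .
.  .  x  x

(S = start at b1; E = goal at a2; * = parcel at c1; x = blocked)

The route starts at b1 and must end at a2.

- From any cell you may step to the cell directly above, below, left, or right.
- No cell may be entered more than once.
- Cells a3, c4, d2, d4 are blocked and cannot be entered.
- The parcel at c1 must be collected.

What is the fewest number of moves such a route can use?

4

Any route passes through c1 somewhere between b1 and a2. Summing Manhattan distances along the two legs (b1 → c1 → a2) gives a lower bound of 1 + 3 = 4 moves.
A route of 4 moves achieves this: b1 → c1 → c2 → b2 → a2.
Since 4 matches the lower bound, it is optimal.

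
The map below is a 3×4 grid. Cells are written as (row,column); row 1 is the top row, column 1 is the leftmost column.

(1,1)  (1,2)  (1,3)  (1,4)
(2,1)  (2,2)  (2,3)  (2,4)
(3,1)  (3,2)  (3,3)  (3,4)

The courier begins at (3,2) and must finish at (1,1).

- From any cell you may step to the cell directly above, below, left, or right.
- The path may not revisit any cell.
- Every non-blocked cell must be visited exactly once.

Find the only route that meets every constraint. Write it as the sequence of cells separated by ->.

(3,2) -> (3,1) -> (2,1) -> (2,2) -> (2,3) -> (3,3) -> (3,4) -> (2,4) -> (1,4) -> (1,3) -> (1,2) -> (1,1)

Need to visit all 12 open cells exactly once, starting at (3,2) and ending at (1,1).
Route from (3,2): left 1 to (3,1), up 1 to (2,1), right 2 to (2,3), down 1 to (3,3), right 1 to (3,4), up 2 to (1,4), left 3 to (1,1) — 11 moves in all.
Check: all 12 open cells covered.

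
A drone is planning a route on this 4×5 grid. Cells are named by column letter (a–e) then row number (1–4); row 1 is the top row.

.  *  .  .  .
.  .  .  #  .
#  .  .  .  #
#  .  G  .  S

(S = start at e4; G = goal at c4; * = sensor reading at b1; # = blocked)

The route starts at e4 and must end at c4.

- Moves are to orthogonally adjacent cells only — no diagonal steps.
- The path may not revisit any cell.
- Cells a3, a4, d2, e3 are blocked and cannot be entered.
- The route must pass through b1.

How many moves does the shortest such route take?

Any route passes through b1 somewhere between e4 and c4. Summing Manhattan distances along the two legs (e4 → b1 → c4) gives a lower bound of 6 + 4 = 10 moves.
A route of 10 moves achieves this: e4 → d4 → d3 → c3 → c2 → c1 → b1 → b2 → b3 → b4 → c4.
Since 10 matches the lower bound, it is optimal.

10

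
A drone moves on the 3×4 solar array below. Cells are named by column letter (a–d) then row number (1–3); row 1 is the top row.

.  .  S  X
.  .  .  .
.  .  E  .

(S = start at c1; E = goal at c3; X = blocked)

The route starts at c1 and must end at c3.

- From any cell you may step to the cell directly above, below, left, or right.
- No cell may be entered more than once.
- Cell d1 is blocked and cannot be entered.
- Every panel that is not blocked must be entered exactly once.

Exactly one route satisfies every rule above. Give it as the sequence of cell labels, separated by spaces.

Need to visit all 11 open cells exactly once, starting at c1 and ending at c3.
Route from c1: left 2 to a1, down 2 to a3, right 1 to b3, up 1 to b2, right 2 to d2, down 1 to d3, left 1 to c3 — 10 moves in all.
Check: all 11 open cells covered.

c1 b1 a1 a2 a3 b3 b2 c2 d2 d3 c3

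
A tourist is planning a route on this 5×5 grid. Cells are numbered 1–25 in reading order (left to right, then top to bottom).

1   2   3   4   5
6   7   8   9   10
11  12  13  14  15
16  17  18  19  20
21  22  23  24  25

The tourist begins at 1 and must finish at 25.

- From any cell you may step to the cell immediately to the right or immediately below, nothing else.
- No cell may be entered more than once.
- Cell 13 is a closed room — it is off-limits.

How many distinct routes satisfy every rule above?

34

A right/down-only route from 1 to 25 makes exactly 4 down-moves and 4 right-moves in some order.
With no other constraints that would be C(8,4) = 70 routes.
Subtract routes through each blocked cell (inclusion–exclusion for overlaps): − through 13: 36 → 34.
That gives 34 routes.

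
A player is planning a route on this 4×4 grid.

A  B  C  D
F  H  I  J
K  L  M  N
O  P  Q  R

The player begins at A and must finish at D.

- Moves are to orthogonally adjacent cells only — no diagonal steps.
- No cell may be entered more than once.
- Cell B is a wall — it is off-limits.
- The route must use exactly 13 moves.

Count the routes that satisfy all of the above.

Need simple routes of exactly 13 moves from A to D (Manhattan distance 3, so 5 moves are spent on a detour and 5 undoing it).
Branch systematically from the start, pruning whenever the remaining move budget drops below the Manhattan distance to D or differs from it in parity. Every completion starts via F: 9.
That gives 9 routes.

9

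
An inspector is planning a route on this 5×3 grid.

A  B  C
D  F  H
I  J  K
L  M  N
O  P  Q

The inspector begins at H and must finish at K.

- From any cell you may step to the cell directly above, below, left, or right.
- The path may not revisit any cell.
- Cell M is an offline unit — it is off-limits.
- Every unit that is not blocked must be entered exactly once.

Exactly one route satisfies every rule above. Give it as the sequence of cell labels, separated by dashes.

H - C - B - A - D - F - J - I - L - O - P - Q - N - K

Need to visit all 14 open cells exactly once, starting at H and ending at K.
Route from H: up 1 to C, left 2 to A, down 1 to D, right 1 to F, down 1 to J, left 1 to I, down 2 to O, right 2 to Q, up 2 to K — 13 moves in all.
Check: all 14 open cells covered.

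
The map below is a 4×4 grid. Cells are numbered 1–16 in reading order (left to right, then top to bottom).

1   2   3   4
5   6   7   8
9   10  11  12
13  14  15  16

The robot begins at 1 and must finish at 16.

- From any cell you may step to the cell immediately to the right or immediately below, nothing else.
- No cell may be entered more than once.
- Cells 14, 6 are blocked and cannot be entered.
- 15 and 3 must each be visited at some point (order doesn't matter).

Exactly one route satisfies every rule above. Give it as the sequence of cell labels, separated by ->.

Moves only go right or down, so the column and row indices never decrease.
Route from 1: right 2 to 3, down 3 to 15, right 1 to 16 — 6 moves in all.
Check: all required cells visited.

1 -> 2 -> 3 -> 7 -> 11 -> 15 -> 16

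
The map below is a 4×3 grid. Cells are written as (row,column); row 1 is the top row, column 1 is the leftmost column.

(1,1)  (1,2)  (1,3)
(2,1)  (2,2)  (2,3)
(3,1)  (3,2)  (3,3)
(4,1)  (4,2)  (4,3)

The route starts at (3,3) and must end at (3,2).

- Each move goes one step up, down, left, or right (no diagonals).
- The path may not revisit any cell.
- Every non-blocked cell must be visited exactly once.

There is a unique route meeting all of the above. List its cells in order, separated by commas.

(3,3), (4,3), (4,2), (4,1), (3,1), (2,1), (1,1), (1,2), (1,3), (2,3), (2,2), (3,2)

Need to visit all 12 open cells exactly once, starting at (3,3) and ending at (3,2).
Cell (1,1) has only two open neighbours ((2,1) and (1,2)), so the path must pass straight through it: one of those is the cell it's entered from and the other is where it exits.
Route from (3,3): down 1 to (4,3), left 2 to (4,1), up 3 to (1,1), right 2 to (1,3), down 1 to (2,3), left 1 to (2,2), down 1 to (3,2) — 11 moves in all.
Check: all 12 open cells covered.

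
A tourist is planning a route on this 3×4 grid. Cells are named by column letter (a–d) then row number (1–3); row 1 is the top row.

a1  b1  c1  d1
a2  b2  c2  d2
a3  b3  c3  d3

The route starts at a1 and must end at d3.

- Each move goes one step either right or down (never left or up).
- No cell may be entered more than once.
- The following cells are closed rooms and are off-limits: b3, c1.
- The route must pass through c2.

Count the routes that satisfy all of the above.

A right/down-only route from a1 to d3 makes exactly 2 down-moves and 3 right-moves in some order.
With no other constraints that would be C(5,2) = 10 routes.
Split at c2 and multiply the segment counts (each segment already excludes blocked cells): a1→c2: 2; c2→d3: 2; product = 4.
That gives 4 routes.

4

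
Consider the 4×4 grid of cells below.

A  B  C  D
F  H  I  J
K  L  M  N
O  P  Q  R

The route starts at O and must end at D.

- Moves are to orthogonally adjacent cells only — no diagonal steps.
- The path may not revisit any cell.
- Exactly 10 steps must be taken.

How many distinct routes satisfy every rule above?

48

Need simple routes of exactly 10 moves from O to D (Manhattan distance 6, so 2 moves are spent on a detour and 2 undoing it).
Branch systematically from the start, pruning whenever the remaining move budget drops below the Manhattan distance to D or differs from it in parity. Grouping the completions by first move — via K: 24; via P: 24 — and summing: 24 + 24 = 48.
That gives 48 routes.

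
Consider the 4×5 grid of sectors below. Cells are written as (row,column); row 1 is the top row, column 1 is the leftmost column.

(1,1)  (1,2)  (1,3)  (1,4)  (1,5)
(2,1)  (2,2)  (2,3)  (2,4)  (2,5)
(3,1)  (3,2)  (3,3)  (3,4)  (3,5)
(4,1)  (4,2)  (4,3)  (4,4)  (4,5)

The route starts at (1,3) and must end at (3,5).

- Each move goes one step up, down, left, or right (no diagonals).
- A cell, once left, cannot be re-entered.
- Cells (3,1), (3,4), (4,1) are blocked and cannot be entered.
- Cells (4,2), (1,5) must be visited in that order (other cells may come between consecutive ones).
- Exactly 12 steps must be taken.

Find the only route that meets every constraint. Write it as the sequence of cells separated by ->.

(1,3) -> (1,2) -> (2,2) -> (3,2) -> (4,2) -> (4,3) -> (3,3) -> (2,3) -> (2,4) -> (1,4) -> (1,5) -> (2,5) -> (3,5)

The waypoints must appear in the order (4,2), (1,5), with no cell reused.
Route from (1,3): left to (1,2), 3× down (reaching (4,2)), right to (4,3), 2× up (reaching (2,3)), right to (2,4), up to (1,4), right to (1,5), 2× down (reaching (3,5)) — 12 moves in all.
Check: order respected ((4,2) at step 4, (1,5) at step 10); 12 moves as required.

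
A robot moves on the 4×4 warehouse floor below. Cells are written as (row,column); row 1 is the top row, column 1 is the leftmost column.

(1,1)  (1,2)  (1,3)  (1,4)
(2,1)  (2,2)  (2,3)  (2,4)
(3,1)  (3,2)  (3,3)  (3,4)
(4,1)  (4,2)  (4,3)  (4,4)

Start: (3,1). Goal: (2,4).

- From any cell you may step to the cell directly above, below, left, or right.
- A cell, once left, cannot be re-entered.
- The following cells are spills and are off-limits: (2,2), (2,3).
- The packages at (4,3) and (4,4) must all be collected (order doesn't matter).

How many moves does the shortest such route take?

6

Any route passes through (4,3) and (4,4) in some order between (3,1) and (2,4). Summing Manhattan distances along each leg and taking the cheapest ordering ((3,1) → (4,3) → (4,4) → (2,4)) gives a lower bound of 3 + 1 + 2 = 6 moves.
A route of 6 moves achieves this: (3,1) → (4,1) → (4,2) → (4,3) → (4,4) → (3,4) → (2,4).
Since 6 matches the lower bound, it is optimal.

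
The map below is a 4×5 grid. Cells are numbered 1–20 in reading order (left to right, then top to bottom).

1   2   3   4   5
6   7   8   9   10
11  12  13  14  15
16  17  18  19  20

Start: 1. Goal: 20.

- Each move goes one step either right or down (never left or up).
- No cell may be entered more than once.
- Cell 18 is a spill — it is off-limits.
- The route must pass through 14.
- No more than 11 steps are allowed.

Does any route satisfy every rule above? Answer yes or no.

yes

One route that works: 1 → 6 → 11 → 12 → 13 → 14 → 19 → 20.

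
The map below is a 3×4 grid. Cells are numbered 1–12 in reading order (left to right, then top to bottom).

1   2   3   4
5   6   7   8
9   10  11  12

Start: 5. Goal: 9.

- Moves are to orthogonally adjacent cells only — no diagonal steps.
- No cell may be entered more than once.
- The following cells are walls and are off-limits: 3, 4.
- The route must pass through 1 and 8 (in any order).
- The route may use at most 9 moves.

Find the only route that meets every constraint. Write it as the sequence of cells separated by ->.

Any route must reach 1 and 8 and still end at 9 within 9 moves, so the order of the required stops is forced.
Route from 5: up 1 to 1, right 1 to 2, down 1 to 6, right 2 to 8, down 1 to 12, left 3 to 9 — 9 moves in all.
Check: all required cells visited; 9 ≤ 9 moves.

5 -> 1 -> 2 -> 6 -> 7 -> 8 -> 12 -> 11 -> 10 -> 9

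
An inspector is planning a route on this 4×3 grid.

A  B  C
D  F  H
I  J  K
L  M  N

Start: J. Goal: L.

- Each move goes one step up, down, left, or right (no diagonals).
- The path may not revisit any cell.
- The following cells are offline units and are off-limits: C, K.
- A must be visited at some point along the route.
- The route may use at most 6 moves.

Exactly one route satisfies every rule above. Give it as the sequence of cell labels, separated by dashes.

The budget equals the shortest possible length, so every move has to be on a shortest route through the required cells.
Route from J: 2× up (reaching B), left to A, 3× down (reaching L) — 6 moves in all.
Check: all required cells visited; 6 ≤ 6 moves.

J - F - B - A - D - I - L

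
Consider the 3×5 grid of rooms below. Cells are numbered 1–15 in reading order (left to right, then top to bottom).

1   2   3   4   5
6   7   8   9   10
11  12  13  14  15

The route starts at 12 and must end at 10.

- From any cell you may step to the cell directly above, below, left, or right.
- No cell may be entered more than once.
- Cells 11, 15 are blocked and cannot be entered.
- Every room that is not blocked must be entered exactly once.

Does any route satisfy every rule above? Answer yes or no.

yes

One route that works: 12 → 7 → 6 → 1 → 2 → 3 → 8 → 13 → 14 → 9 → 4 → 5 → 10.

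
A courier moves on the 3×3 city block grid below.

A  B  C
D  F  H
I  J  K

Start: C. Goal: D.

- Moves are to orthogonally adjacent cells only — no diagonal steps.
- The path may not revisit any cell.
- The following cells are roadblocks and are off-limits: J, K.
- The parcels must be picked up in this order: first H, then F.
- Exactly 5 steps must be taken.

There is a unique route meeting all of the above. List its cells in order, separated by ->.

C -> H -> F -> B -> A -> D

The waypoints must appear in the order H, F, with no cell reused.
Route from C: down to H, left to F, up to B, left to A, down to D — 5 moves in all.
Check: order respected (H at step 1, F at step 2); 5 moves as required.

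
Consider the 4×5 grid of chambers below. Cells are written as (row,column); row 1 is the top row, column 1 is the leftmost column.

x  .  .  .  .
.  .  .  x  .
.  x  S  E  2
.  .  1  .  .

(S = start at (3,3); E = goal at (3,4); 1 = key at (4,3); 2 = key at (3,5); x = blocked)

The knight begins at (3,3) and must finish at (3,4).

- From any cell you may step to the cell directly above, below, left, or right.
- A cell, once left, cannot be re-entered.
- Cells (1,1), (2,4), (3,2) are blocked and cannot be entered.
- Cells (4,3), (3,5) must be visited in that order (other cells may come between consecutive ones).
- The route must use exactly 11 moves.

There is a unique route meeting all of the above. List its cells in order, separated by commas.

(3,3), (2,3), (2,2), (2,1), (3,1), (4,1), (4,2), (4,3), (4,4), (4,5), (3,5), (3,4)

The waypoints must appear in the order (4,3), (3,5), with no cell reused.
Route from (3,3): up 1 to (2,3), left 2 to (2,1), down 2 to (4,1), right 4 to (4,5), up 1 to (3,5), left 1 to (3,4) — 11 moves in all.
Check: order respected (1 at step 7, 2 at step 10); 11 moves as required.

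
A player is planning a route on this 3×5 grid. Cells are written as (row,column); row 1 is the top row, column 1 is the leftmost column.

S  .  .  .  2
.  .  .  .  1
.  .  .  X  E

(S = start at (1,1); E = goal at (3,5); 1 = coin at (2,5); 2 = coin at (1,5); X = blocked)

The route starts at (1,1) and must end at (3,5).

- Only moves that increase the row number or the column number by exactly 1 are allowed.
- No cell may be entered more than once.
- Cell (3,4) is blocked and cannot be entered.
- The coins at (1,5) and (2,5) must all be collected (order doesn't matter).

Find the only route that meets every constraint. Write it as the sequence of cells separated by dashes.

Moves only go right or down, so the column and row indices never decrease.
Route from (1,1): right 4 to (1,5), down 2 to (3,5) — 6 moves in all.
Check: all required cells visited.

(1,1) - (1,2) - (1,3) - (1,4) - (1,5) - (2,5) - (3,5)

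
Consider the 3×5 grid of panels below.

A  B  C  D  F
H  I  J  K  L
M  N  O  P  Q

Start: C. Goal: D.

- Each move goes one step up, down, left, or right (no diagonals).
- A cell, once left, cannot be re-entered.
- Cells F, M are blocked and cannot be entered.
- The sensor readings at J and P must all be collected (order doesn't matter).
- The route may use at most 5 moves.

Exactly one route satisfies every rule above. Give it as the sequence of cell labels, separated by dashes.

The 5-move cap with required stops at J, P leaves no slack for detours.
Route from C: 2× down (reaching O), right to P, 2× up (reaching D) — 5 moves in all.
Check: all required cells visited; 5 ≤ 5 moves.

C - J - O - P - K - D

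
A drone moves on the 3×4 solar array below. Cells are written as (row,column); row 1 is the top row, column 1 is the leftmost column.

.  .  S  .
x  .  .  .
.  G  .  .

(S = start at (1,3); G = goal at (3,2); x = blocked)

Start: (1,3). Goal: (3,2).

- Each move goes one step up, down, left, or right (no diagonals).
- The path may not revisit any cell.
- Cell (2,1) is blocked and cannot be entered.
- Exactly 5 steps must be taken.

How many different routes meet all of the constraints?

5

Need simple routes of exactly 5 moves from (1,3) to (3,2) (Manhattan distance 3, so 1 moves are spent on a detour and 1 undoing it).
Enumerating: (1,3) (2,3) (2,4) (3,4) (3,3) (3,2) | (1,3) (1,2) (2,2) (2,3) (3,3) (3,2) | (1,3) (1,4) (2,4) (3,4) (3,3) (3,2) | (1,3) (1,4) (2,4) (2,3) (3,3) (3,2) | (1,3) (1,4) (2,4) (2,3) (2,2) (3,2).
That gives 5 routes.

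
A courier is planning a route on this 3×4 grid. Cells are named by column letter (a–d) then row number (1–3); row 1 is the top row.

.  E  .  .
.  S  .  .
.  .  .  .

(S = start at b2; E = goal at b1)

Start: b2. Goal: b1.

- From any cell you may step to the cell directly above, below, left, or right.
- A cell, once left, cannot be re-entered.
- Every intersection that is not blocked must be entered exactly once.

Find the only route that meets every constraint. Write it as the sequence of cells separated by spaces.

b2 c2 c1 d1 d2 d3 c3 b3 a3 a2 a1 b1

Need to visit all 12 open cells exactly once, starting at b2 and ending at b1.
Route from b2: right 1 to c2, up 1 to c1, right 1 to d1, down 2 to d3, left 3 to a3, up 2 to a1, right 1 to b1 — 11 moves in all.
Check: all 12 open cells covered.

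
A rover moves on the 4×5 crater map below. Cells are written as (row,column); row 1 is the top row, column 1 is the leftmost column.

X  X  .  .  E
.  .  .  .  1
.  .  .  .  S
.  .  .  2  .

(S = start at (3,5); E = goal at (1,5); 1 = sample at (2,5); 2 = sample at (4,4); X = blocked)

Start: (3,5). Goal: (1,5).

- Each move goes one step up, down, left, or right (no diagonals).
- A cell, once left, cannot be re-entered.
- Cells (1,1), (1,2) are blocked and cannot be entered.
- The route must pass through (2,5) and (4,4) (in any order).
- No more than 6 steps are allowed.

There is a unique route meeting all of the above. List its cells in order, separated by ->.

The budget equals the shortest possible length, so every move has to be on a shortest route through the required cells.
Route from (3,5): down to (4,5), left to (4,4), 2× up (reaching (2,4)), right to (2,5), up to (1,5) — 6 moves in all.
Check: all required cells visited; 6 ≤ 6 moves.

(3,5) -> (4,5) -> (4,4) -> (3,4) -> (2,4) -> (2,5) -> (1,5)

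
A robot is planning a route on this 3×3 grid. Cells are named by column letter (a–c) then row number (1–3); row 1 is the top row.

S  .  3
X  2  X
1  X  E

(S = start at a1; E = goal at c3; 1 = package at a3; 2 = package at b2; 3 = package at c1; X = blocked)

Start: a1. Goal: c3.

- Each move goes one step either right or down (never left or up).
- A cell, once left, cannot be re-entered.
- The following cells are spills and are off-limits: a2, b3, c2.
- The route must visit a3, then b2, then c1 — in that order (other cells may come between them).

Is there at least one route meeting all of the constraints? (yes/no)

b2 lies above a3, so going from a3 to b2 would need an upward move — but moves only go right/down, so a3 cannot be visited before b2.

no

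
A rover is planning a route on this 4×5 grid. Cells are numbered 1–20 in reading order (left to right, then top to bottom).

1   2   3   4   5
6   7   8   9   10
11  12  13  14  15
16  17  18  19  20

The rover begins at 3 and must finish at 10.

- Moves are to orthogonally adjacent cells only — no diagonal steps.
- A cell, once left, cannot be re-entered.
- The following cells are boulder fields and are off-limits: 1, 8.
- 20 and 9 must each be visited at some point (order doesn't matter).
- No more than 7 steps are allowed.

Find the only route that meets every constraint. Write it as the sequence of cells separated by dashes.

3 - 4 - 9 - 14 - 19 - 20 - 15 - 10

The budget equals the shortest possible length, so every move has to be on a shortest route through the required cells.
Route from 3: right 1 to 4, down 3 to 19, right 1 to 20, up 2 to 10 — 7 moves in all.
Check: all required cells visited; 7 ≤ 7 moves.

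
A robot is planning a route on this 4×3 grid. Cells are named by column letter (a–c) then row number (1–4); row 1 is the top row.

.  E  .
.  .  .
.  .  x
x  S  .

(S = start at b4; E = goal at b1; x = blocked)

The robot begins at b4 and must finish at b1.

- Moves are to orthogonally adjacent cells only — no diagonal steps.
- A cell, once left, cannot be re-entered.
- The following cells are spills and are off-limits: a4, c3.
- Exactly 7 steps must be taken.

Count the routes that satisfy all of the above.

Need simple routes of exactly 7 moves from b4 to b1 (Manhattan distance 3, so 2 moves are spent on a detour and 2 undoing it).
Enumerating: b4 b3 a3 a2 b2 c2 c1 b1.
That gives 1 route.

1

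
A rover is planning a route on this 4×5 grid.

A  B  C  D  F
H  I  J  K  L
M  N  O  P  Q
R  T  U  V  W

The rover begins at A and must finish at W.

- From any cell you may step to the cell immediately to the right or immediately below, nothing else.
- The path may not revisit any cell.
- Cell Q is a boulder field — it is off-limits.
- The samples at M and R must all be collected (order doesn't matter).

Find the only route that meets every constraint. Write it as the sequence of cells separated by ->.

Moves only go right or down, so the column and row indices never decrease.
Route from A: 3× down (reaching R), 4× right (reaching W) — 7 moves in all.
Check: all required cells visited.

A -> H -> M -> R -> T -> U -> V -> W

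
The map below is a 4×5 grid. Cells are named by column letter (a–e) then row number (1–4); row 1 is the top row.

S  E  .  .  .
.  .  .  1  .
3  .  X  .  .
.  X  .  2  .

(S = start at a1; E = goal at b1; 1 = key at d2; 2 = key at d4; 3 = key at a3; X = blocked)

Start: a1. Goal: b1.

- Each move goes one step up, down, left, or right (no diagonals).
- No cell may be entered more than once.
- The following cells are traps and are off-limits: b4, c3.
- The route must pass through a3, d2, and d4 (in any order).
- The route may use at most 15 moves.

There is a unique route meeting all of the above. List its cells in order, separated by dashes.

a1 - a2 - a3 - b3 - b2 - c2 - d2 - d3 - d4 - e4 - e3 - e2 - e1 - d1 - c1 - b1

The 15-move cap with required stops at a3, d2, d4 leaves no slack for detours.
Route from a1: 2× down (reaching a3), right to b3, up to b2, 2× right (reaching d2), 2× down (reaching d4), right to e4, 3× up (reaching e1), 3× left (reaching b1) — 15 moves in all.
Check: all required cells visited; 15 ≤ 15 moves.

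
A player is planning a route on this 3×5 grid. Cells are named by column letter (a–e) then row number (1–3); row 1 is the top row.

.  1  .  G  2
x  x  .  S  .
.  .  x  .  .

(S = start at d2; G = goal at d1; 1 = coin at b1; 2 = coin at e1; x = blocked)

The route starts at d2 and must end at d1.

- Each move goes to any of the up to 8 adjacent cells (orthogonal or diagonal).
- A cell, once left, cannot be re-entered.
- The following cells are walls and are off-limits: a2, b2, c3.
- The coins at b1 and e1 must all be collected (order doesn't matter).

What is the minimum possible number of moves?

Any route passes through b1 and e1 in some order between d2 and d1. Summing Chebyshev distances along each leg and taking the cheapest ordering (d2 → b1 → e1 → d1) gives a lower bound of 2 + 3 + 1 = 6 moves.
The shortest route satisfying every rule uses 7 moves: d2 → c1 → b1 → c2 → d3 → e2 → e1 → d1.
The no-revisit rule (legs can't share cells) pushes the minimum above the 6-move bound; an exhaustive check rules out every length from 6 to 6, leaving 7 as the minimum.

7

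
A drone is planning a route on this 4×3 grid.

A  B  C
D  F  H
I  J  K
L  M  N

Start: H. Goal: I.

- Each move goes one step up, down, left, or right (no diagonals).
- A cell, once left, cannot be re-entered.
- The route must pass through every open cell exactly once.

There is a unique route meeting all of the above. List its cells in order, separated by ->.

H -> C -> B -> A -> D -> F -> J -> K -> N -> M -> L -> I

Need to visit all 12 open cells exactly once, starting at H and ending at I.
Cell N has only two open neighbours (K and M), so the path must pass straight through it: one of those is the cell it's entered from and the other is where it exits.
Route from H: up 1 to C, left 2 to A, down 1 to D, right 1 to F, down 1 to J, right 1 to K, down 1 to N, left 2 to L, up 1 to I — 11 moves in all.
Check: all 12 open cells covered.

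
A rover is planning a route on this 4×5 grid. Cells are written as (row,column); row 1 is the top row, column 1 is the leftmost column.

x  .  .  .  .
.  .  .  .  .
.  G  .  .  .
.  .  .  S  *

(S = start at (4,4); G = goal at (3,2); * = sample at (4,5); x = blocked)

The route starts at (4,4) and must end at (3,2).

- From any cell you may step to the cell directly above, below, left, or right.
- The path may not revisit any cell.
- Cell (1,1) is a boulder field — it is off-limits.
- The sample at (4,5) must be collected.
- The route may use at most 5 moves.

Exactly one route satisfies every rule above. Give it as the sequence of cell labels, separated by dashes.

The budget equals the shortest possible length, so every move has to be on a shortest route through the required cells.
Route from (4,4): right 1 to (4,5), up 1 to (3,5), left 3 to (3,2) — 5 moves in all.
Check: all required cells visited; 5 ≤ 5 moves.

(4,4) - (4,5) - (3,5) - (3,4) - (3,3) - (3,2)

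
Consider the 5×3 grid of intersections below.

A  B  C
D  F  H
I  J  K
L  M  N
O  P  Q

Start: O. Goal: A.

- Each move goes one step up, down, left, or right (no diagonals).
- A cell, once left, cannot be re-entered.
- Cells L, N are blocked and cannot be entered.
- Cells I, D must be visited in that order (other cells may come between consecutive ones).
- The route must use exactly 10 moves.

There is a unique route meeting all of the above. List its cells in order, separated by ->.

The waypoints must appear in the order I, D, with no cell reused.
Route from O: right 1 to P, up 2 to J, left 1 to I, up 1 to D, right 2 to H, up 1 to C, left 2 to A — 10 moves in all.
Check: order respected (I at step 4, D at step 5); 10 moves as required.

O -> P -> M -> J -> I -> D -> F -> H -> C -> B -> A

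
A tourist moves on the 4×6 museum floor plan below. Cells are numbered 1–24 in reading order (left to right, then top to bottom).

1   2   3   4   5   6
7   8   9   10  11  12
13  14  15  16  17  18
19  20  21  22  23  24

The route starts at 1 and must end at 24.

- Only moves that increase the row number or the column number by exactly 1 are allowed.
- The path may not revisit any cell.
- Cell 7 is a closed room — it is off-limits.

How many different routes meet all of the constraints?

A right/down-only route from 1 to 24 makes exactly 3 down-moves and 5 right-moves in some order.
With no other constraints that would be C(8,3) = 56 routes.
Subtract routes through each blocked cell (inclusion–exclusion for overlaps): − through 7: 21 → 35.
That gives 35 routes.

35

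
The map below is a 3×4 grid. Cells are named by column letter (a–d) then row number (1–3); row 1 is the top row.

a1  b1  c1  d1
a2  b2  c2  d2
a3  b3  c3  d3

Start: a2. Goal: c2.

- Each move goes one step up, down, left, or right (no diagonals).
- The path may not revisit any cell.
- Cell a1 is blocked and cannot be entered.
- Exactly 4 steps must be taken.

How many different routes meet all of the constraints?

4

Need simple routes of exactly 4 moves from a2 to c2 (Manhattan distance 2, so 1 moves are spent on a detour and 1 undoing it).
Enumerating: a2 a3 b3 b2 c2 | a2 a3 b3 c3 c2 | a2 b2 b1 c1 c2 | a2 b2 b3 c3 c2.
That gives 4 routes.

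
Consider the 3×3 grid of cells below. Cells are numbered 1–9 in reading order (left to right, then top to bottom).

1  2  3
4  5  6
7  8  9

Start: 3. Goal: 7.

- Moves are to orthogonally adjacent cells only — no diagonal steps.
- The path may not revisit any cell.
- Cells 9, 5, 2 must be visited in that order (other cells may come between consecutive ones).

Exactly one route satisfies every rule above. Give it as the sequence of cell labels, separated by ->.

3 -> 6 -> 9 -> 8 -> 5 -> 2 -> 1 -> 4 -> 7

The waypoints must appear in the order 9, 5, 2, with no cell reused.
Route from 3: 2× down (reaching 9), left to 8, 2× up (reaching 2), left to 1, 2× down (reaching 7) — 8 moves in all.
Check: order respected (9 at step 2, 5 at step 4, 2 at step 5).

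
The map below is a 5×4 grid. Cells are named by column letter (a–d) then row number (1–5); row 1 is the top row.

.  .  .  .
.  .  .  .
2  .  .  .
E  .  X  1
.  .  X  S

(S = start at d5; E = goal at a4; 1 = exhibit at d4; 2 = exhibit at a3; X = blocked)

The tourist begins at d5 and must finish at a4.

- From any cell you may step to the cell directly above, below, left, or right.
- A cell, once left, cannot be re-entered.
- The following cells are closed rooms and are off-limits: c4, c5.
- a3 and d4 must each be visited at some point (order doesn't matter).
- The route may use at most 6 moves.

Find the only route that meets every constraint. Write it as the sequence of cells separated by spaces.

d5 d4 d3 c3 b3 a3 a4

Any route must reach a3 and d4 and still end at a4 within 6 moves, so the order of the required stops is forced.
Route from d5: up 2 to d3, left 3 to a3, down 1 to a4 — 6 moves in all.
Check: all required cells visited; 6 ≤ 6 moves.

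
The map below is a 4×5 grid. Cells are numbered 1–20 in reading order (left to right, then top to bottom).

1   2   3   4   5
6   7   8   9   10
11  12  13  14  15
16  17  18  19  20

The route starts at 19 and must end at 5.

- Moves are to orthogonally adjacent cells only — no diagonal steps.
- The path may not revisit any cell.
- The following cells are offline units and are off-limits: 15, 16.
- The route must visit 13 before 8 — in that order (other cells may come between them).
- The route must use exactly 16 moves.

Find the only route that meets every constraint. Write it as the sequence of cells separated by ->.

The waypoints must appear in the order 13, 8, with no cell reused.
Route from 19: up 1 to 14, left 1 to 13, down 1 to 18, left 1 to 17, up 1 to 12, left 1 to 11, up 2 to 1, right 1 to 2, down 1 to 7, right 1 to 8, up 1 to 3, right 1 to 4, down 1 to 9, right 1 to 10, up 1 to 5 — 16 moves in all.
Check: order respected (13 at step 2, 8 at step 11); 16 moves as required.

19 -> 14 -> 13 -> 18 -> 17 -> 12 -> 11 -> 6 -> 1 -> 2 -> 7 -> 8 -> 3 -> 4 -> 9 -> 10 -> 5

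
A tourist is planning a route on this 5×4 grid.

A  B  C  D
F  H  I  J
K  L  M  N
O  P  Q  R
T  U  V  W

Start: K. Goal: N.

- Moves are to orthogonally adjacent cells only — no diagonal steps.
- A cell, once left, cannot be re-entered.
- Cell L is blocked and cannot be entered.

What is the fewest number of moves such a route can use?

5

The Manhattan distance from K to N is |3−3| + |1−4| = 3, so at least 3 moves are needed.
That bound ignores the blocked cells. Measuring each leg by the fewest moves that actually steer around them (K→N: 5) raises the lower bound to 5.
A route of 5 moves exists: K → F → H → I → M → N.
Since 5 matches that lower bound, it is optimal.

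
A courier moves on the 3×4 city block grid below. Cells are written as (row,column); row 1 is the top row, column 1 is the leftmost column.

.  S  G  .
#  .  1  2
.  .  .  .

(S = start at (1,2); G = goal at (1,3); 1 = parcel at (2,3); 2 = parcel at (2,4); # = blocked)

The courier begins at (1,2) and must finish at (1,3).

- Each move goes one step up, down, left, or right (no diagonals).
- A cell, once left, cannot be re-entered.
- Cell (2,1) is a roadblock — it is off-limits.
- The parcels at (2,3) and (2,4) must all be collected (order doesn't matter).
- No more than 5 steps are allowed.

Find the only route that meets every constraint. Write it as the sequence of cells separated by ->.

(1,2) -> (2,2) -> (2,3) -> (2,4) -> (1,4) -> (1,3)

The budget equals the shortest possible length, so every move has to be on a shortest route through the required cells.
Route from (1,2): down to (2,2), 2× right (reaching (2,4)), up to (1,4), left to (1,3) — 5 moves in all.
Check: all required cells visited; 5 ≤ 5 moves.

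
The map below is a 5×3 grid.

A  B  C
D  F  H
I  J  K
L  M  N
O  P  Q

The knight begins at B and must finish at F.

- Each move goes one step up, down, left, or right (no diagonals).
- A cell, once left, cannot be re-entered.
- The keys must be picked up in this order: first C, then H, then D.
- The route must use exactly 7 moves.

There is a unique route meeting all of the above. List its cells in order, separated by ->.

B -> C -> H -> K -> J -> I -> D -> F

The waypoints must appear in the order C, H, D, with no cell reused.
Route from B: right to C, 2× down (reaching K), 2× left (reaching I), up to D, right to F — 7 moves in all.
Check: order respected (C at step 1, H at step 2, D at step 6); 7 moves as required.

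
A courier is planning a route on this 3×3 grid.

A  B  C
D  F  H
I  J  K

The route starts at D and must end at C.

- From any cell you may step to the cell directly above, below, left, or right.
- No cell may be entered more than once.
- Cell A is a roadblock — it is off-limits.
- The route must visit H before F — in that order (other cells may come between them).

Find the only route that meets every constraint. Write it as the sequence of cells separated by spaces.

D I J K H F B C

The waypoints must appear in the order H, F, with no cell reused.
Route from D: down 1 to I, right 2 to K, up 1 to H, left 1 to F, up 1 to B, right 1 to C — 7 moves in all.
Check: order respected (H at step 4, F at step 5).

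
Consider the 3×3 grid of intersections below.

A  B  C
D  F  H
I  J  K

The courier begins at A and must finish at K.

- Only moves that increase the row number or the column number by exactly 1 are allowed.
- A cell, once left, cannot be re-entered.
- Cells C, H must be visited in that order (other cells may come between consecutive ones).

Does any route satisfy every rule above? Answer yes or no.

One route that works: A → B → C → H → K.

yes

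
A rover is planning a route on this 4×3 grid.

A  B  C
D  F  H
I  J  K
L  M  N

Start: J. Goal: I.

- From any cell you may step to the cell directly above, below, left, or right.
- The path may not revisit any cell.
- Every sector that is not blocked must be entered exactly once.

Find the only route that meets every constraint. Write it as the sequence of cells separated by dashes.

Need to visit all 12 open cells exactly once, starting at J and ending at I.
Cell L has only two open neighbours (I and M), so the path must pass straight through it: one of those is the cell it's entered from and the other is where it exits.
Route from J: up 1 to F, left 1 to D, up 1 to A, right 2 to C, down 3 to N, left 2 to L, up 1 to I — 11 moves in all.
Check: all 12 open cells covered.

J - F - D - A - B - C - H - K - N - M - L - I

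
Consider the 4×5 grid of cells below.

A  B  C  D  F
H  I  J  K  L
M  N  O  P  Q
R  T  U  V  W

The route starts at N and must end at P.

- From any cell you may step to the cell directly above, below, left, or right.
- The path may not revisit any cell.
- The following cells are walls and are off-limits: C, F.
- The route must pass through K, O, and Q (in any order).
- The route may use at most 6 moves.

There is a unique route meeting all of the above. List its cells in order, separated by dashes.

The 6-move cap with required stops at K, O, Q leaves no slack for detours.
Route from N: right 1 to O, up 1 to J, right 2 to L, down 1 to Q, left 1 to P — 6 moves in all.
Check: all required cells visited; 6 ≤ 6 moves.

N - O - J - K - L - Q - P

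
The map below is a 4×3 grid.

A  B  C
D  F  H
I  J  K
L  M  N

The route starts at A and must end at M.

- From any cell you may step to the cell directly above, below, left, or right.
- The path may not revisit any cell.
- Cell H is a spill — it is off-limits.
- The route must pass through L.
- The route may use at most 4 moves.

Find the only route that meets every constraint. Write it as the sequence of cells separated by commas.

Any route must reach L and still end at M within 4 moves, so the order of the required stops is forced.
Route from A: 3× down (reaching L), right to M — 4 moves in all.
Check: all required cells visited; 4 ≤ 4 moves.

A, D, I, L, M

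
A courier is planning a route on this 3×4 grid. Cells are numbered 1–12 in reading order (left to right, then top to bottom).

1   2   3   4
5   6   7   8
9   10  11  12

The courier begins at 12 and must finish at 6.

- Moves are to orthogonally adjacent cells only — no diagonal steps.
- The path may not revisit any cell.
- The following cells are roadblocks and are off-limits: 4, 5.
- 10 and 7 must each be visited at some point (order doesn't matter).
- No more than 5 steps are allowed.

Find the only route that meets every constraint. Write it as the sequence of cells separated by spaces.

The 5-move cap with required stops at 10, 7 leaves no slack for detours.
Route from 12: up 1 to 8, left 1 to 7, down 1 to 11, left 1 to 10, up 1 to 6 — 5 moves in all.
Check: all required cells visited; 5 ≤ 5 moves.

12 8 7 11 10 6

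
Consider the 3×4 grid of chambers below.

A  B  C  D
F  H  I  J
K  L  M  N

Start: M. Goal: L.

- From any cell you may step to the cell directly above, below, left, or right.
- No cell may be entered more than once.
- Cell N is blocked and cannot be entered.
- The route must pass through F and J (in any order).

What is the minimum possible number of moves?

9

Any route passes through F and J in some order between M and L. Summing Manhattan distances along each leg and taking the cheapest ordering (M → J → F → L) gives a lower bound of 2 + 3 + 2 = 7 moves.
The shortest route satisfying every rule uses 9 moves: M → I → J → D → C → B → H → F → K → L.
The bound of 7 isn't tight here; checking systematically, no route of length 7 through 8 satisfies every constraint, so 9 is the minimum.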